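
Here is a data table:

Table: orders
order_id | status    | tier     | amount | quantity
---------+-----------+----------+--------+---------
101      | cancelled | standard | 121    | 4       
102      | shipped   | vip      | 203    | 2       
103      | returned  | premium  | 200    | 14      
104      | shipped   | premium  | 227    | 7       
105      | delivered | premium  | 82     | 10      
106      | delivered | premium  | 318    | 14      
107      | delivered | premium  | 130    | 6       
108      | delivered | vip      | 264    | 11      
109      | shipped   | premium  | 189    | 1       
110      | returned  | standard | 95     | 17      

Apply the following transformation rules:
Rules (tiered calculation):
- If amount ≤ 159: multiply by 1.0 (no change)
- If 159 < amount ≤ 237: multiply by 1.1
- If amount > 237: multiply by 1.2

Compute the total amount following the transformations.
2027.3

Step 1: Tier 1 (amount ≤ 159): 4 records, sum = 428 × 1.0 = 428.0
Step 2: Tier 2 (159 < amount ≤ 237): 4 records, sum = 819 × 1.1 = 900.9
Step 3: Tier 3 (amount > 237): 2 records, sum = 582 × 1.2 = 698.4
Step 4: Final sum = 428.0 + 900.9 + 698.4 = 2027.3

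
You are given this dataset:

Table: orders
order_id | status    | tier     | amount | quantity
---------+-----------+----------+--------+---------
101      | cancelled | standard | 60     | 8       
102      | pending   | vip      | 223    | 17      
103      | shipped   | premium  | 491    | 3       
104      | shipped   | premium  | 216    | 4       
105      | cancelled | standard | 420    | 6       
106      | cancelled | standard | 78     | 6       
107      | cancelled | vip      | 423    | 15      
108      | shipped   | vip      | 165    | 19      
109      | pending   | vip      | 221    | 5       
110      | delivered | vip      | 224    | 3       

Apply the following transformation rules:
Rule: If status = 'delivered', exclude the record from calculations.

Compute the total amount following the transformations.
2297

Step 1: Identify records where status = 'delivered'
Step 2: The excluded records sum to 224
Step 3: Original total amount = 2521
Step 4: Remaining total = 2521 - 224 = 2297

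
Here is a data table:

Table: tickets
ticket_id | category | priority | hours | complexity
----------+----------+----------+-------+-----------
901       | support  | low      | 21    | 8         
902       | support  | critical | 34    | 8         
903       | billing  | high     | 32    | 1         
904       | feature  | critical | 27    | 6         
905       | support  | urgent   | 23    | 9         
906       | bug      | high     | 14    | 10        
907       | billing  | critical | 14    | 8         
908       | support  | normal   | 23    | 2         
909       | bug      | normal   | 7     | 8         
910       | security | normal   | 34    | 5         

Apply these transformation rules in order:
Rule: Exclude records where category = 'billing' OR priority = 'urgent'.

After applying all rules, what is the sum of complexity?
47

Step 1: Find records where category = 'billing' OR priority = 'urgent'
Step 2: 3 records match, summing to 18
Step 3: Original sum: 65
Step 4: Remaining sum = 65 - 18 = 47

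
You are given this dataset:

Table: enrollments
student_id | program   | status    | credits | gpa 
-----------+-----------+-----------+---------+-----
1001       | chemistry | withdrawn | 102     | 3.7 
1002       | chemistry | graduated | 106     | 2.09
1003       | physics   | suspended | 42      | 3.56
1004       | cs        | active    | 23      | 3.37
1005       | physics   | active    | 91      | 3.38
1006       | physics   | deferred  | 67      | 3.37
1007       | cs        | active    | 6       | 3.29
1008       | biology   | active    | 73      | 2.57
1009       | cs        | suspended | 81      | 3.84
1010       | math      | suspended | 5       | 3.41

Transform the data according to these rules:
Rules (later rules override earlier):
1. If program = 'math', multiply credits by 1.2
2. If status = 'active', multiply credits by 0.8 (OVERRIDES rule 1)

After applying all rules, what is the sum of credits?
558.4

Step 1: Rule 2 takes priority for records with status = 'active'
  - 4 records: 193 × 0.8 = 154.4
Step 2: Rule 1 applies to remaining records with program = 'math'
  - 1 records: 5 × 1.2 = 6.0
Step 3: Other records unchanged: 398
Step 4: Final sum = 154.4 + 6.0 + 398 = 558.4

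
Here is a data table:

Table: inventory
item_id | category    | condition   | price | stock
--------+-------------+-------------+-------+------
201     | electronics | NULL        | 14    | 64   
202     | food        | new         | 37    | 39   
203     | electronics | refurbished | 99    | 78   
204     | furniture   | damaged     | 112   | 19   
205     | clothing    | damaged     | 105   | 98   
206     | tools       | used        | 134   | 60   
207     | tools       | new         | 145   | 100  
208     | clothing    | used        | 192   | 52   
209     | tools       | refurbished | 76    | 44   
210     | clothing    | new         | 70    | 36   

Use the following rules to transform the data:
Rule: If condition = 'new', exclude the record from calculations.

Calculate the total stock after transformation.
415

Step 1: Identify records where condition = 'new'
Step 2: The excluded records sum to 175
Step 3: Original total stock = 590
Step 4: Remaining total = 590 - 175 = 415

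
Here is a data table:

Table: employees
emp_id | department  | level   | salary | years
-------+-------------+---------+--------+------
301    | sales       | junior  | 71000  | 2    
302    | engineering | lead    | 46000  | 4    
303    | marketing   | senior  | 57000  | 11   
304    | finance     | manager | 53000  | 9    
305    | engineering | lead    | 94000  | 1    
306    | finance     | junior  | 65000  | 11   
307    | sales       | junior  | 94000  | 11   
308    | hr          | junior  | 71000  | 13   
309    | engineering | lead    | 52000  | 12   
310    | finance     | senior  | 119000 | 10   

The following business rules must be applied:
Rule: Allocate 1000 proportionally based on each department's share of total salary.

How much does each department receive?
engineering: 265.93, finance: 328.25, hr: 98.34, marketing: 78.95, sales: 228.53

Step 1: Calculate total salary = 722000
Step 2: Calculate each department's proportion:
  engineering: 192000/722000 = 26.59% → 265.93
  finance: 237000/722000 = 32.83% → 328.25
  hr: 71000/722000 = 9.83% → 98.34
  marketing: 57000/722000 = 7.89% → 78.95
  sales: 165000/722000 = 22.85% → 228.53
Step 3: Verify: sum of allocations ≈ 1000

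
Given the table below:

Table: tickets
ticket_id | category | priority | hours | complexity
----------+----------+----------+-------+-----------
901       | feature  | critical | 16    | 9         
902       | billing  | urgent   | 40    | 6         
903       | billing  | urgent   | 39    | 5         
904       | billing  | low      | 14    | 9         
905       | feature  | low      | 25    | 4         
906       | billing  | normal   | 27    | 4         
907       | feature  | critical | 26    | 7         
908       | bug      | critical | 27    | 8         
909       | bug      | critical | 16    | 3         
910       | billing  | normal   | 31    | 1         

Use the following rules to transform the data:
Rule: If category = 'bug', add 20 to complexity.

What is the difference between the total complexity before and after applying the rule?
40

Step 1: Original sum of complexity = 56
Step 2: 2 records have category = 'bug'
Step 3: Each affected record changes by 20
Step 4: Total change = 2 × 20 = 40
Step 5: New sum = 56 + 40 = 96
Step 6: Difference = |96 - 56| = 40
        (Sum increased by 40)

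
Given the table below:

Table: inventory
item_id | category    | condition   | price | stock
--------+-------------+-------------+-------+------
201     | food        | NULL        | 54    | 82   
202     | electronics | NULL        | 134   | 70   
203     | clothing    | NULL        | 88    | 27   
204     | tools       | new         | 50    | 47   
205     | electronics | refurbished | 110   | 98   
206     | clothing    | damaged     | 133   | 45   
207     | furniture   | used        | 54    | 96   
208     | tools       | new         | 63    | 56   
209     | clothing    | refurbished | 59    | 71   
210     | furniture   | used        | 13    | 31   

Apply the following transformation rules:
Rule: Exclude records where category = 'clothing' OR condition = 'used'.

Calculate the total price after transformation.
411

Step 1: Find records where category = 'clothing' OR condition = 'used'
Step 2: 5 records match, summing to 347
Step 3: Original sum: 758
Step 4: Remaining sum = 758 - 347 = 411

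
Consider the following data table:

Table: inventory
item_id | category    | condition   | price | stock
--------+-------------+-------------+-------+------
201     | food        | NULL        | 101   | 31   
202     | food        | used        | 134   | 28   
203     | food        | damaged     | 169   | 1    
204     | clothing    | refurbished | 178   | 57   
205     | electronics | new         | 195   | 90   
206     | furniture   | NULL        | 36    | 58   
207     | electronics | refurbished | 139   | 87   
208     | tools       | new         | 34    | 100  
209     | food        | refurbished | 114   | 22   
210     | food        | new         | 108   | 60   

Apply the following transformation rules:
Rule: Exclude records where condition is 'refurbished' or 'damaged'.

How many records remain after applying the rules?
6

Step 1: Count records to exclude
  - 3 (refurbished) + 1 (damaged) = 4 records
Step 2: Total records: 10
Step 3: Remaining = 10 - 4 = 6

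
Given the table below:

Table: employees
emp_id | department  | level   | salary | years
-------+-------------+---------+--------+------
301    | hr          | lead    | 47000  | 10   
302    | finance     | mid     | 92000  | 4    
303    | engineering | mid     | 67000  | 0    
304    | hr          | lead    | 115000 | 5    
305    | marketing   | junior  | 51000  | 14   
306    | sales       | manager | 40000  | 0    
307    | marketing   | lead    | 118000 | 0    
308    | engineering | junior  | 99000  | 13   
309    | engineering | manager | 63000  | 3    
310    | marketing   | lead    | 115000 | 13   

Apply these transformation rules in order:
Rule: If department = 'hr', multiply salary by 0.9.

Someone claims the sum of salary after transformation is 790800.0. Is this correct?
Yes, the result is correct.

Step 1: Calculate the correct sum after transformation
Step 2: Apply multiplier 0.9 to records where department = 'hr'
Step 3: Correct result = 790800.0
Step 4: Claimed result = 790800.0
Step 5: 790800.0 = 790800.0 ✓
Conclusion: The claimed result is correct.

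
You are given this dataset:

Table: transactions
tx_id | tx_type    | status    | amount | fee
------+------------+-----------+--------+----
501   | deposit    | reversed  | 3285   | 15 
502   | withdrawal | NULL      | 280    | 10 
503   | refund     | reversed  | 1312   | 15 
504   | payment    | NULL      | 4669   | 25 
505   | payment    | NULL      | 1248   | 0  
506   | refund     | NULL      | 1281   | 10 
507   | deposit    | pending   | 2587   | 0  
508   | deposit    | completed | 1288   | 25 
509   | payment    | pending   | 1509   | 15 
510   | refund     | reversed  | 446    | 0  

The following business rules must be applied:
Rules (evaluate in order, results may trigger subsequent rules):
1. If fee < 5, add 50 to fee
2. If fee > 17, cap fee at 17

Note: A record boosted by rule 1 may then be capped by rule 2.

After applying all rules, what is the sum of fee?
150

Step 1: Apply rule 1 to records with fee < 5
  - 3 records get bonus of 50
  - Of these, 3 records then exceed 17 and get capped
Step 2: Apply rule 2 to records with fee > 17
  - 2 records (original) are capped
Step 3: Calculate final sum = 150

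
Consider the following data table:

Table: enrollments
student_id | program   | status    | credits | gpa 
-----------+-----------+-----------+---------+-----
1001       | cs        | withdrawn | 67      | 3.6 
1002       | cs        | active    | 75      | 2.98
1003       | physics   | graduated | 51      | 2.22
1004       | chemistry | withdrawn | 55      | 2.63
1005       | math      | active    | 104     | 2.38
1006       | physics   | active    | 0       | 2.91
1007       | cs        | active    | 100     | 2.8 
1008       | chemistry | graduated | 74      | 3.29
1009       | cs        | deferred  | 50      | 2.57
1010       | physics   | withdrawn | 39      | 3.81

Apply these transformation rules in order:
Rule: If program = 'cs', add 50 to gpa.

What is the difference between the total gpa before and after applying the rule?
200.0

Step 1: Original sum of gpa = 29.19
Step 2: 4 records have program = 'cs'
Step 3: Each affected record changes by 50
Step 4: Total change = 4 × 50 = 200
Step 5: New sum = 29.19 + 200 = 229.19
Step 6: Difference = |229.19 - 29.19| = 200.0
        (Sum increased by 200.0)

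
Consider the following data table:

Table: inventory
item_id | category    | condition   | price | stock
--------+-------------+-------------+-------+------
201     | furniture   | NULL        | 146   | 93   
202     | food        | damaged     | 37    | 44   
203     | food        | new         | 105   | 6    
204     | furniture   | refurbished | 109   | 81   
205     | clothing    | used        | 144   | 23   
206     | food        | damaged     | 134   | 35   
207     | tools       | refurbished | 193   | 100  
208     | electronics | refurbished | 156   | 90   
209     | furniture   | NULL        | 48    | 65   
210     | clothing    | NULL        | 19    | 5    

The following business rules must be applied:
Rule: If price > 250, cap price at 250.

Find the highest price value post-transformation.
193

Step 1: Original maximum price = 193
Step 2: Check cap of 250 against maximum
Step 3: No records exceed the cap (max 193 <= cap 250), so no capping applies
Step 4: Maximum after transformation = 193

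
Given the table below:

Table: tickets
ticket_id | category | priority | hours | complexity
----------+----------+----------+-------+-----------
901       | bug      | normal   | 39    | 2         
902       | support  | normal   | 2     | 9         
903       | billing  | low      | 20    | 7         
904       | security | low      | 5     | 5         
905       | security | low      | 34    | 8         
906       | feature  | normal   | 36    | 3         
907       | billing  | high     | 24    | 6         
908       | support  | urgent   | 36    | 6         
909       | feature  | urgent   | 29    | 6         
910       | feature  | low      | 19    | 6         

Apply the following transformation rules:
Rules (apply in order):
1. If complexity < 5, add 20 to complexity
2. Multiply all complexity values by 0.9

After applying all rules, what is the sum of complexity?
88.2

Step 1: Apply Rule 1 - Add 20 to records with complexity < 5
  - 2 records affected: 5 + (2 × 20) = 45
  - Unaffected records: 53
  - Sum after Rule 1: 98
Step 2: Apply Rule 2 - Multiply all by 0.9
  - 98 × 0.9 = 88.2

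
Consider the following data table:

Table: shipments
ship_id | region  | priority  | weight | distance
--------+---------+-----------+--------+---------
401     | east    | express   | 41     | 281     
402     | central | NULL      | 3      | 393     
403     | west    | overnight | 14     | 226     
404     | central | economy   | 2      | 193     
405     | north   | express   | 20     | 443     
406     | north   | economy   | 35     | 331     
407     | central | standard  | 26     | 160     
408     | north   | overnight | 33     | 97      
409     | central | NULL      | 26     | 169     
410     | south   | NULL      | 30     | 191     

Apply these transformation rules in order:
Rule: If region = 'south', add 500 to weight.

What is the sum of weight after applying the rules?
730

Step 1: Count records where region = 'south': 1
Step 2: Total bonus added: 1 × 500 = 500
Step 3: Original sum of weight: 230
Step 4: Final sum = 230 + 500 = 730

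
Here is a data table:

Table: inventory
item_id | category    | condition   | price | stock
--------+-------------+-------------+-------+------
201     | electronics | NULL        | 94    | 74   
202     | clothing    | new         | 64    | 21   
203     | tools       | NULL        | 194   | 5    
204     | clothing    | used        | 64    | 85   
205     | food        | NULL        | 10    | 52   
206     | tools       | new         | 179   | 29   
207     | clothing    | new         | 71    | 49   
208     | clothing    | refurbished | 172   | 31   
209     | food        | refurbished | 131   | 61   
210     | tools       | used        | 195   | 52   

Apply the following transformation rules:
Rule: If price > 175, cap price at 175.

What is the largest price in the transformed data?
175

Step 1: Original maximum price = 195
Step 2: Apply cap at 175
Step 3: 3 records had price > 175 and were capped
Step 4: Maximum after transformation = 175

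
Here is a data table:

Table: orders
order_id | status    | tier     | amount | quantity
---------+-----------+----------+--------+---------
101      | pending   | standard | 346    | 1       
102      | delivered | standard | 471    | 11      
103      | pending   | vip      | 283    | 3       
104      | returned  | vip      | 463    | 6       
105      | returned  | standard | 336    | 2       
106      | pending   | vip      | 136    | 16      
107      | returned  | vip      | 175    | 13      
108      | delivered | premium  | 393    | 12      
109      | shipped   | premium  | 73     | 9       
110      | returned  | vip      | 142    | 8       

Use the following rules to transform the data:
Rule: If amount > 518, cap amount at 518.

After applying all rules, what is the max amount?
471

Step 1: Original maximum amount = 471
Step 2: Check cap of 518 against maximum
Step 3: No records exceed the cap (max 471 <= cap 518), so no capping applies
Step 4: Maximum after transformation = 471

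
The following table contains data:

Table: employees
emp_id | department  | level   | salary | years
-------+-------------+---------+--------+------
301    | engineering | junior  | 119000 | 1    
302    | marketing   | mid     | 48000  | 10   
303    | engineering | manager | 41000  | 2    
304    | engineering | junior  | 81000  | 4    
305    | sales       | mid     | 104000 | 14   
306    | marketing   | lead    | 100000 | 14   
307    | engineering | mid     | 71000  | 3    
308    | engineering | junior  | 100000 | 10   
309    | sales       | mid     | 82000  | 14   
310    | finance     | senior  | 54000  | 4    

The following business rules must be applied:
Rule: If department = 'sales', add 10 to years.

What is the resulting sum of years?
96

Step 1: Count records where department = 'sales': 2
Step 2: Total bonus added: 2 × 10 = 20
Step 3: Original sum of years: 76
Step 4: Final sum = 76 + 20 = 96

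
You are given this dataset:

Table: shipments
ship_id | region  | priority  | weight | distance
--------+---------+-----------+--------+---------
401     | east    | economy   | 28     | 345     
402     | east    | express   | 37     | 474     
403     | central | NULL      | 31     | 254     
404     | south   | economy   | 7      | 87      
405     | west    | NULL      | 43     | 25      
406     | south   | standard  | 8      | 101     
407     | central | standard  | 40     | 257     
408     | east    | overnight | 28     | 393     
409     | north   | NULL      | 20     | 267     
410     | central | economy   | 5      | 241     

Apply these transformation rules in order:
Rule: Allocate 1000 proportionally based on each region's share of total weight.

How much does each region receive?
central: 307.69, east: 376.52, north: 80.97, south: 60.73, west: 174.09

Step 1: Calculate total weight = 247
Step 2: Calculate each region's proportion:
  central: 76/247 = 30.77% → 307.69
  east: 93/247 = 37.65% → 376.52
  north: 20/247 = 8.10% → 80.97
  south: 15/247 = 6.07% → 60.73
  west: 43/247 = 17.41% → 174.09
Step 3: Verify: sum of allocations ≈ 1000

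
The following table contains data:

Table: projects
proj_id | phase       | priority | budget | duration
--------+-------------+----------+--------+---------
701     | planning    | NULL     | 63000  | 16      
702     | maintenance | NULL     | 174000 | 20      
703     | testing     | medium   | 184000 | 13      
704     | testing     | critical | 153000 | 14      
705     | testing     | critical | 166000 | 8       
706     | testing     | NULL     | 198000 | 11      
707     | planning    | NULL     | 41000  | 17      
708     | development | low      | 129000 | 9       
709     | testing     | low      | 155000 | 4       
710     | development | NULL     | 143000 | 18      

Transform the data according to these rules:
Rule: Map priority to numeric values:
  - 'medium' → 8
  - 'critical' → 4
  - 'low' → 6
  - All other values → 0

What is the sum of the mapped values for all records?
28

Step 1: Apply mapping to each record
Step 2: Count by status:
  'medium': 1 records × 8 = 8
  'critical': 2 records × 4 = 8
  'low': 2 records × 6 = 12
Step 3: Sum all mapped values = 28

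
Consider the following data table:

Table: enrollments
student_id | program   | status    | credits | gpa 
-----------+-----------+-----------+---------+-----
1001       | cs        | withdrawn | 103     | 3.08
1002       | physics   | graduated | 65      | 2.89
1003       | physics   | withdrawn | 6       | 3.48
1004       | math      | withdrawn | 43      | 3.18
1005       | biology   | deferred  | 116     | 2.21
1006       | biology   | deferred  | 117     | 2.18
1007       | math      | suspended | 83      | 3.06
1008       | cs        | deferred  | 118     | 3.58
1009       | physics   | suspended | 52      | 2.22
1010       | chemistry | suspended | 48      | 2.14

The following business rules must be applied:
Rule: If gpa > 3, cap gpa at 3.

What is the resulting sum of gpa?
26.64

Step 1: 5 records have gpa > 3
Step 2: These records originally summed to 16.38
Step 3: After capping: 5 × 3 = 15
Step 4: Unaffected records sum: 11.64
Step 5: Final sum = 15 + 11.64 = 26.64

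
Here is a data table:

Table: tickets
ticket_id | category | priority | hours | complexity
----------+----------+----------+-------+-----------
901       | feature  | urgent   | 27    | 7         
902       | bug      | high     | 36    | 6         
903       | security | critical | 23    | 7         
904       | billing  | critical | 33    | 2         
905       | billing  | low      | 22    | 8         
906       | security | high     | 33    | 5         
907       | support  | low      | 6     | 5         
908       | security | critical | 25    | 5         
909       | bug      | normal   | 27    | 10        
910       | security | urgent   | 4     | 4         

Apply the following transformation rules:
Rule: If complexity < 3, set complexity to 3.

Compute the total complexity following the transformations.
60

Step 1: 1 records have complexity < 3
Step 2: These records originally summed to 2
Step 3: After setting to minimum: 1 × 3 = 3
Step 4: Unaffected records sum: 57
Step 5: Final sum = 3 + 57 = 60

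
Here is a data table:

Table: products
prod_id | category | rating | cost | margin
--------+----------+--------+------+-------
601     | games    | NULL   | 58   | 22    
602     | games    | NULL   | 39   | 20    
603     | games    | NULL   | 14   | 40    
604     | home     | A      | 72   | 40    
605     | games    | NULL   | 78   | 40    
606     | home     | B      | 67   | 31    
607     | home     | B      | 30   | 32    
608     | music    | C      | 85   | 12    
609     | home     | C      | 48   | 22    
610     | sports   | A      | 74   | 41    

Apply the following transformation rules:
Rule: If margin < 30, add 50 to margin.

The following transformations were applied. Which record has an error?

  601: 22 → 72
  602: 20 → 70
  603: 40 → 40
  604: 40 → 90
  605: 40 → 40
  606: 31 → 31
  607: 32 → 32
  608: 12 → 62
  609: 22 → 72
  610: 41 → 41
Record 604 has an error. The correct transformed value should be 40, not 90.

Step 1: Check each record against the rule
Step 2: Record 604 has margin = 40
Step 3: Since 40 >= 30, the bonus should not have been applied
Step 4: Correct value = 40, but claimed value = 90
Conclusion: Record 604 has the error.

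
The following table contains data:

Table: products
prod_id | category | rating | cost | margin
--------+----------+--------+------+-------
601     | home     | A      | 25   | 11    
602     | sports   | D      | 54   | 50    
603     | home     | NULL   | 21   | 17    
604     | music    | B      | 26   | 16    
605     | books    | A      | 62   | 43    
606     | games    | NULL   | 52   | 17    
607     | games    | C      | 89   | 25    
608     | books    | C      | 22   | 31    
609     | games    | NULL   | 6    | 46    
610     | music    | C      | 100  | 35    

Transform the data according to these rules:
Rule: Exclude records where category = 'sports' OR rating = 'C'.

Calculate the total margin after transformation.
150

Step 1: Find records where category = 'sports' OR rating = 'C'
Step 2: 4 records match, summing to 141
Step 3: Original sum: 291
Step 4: Remaining sum = 291 - 141 = 150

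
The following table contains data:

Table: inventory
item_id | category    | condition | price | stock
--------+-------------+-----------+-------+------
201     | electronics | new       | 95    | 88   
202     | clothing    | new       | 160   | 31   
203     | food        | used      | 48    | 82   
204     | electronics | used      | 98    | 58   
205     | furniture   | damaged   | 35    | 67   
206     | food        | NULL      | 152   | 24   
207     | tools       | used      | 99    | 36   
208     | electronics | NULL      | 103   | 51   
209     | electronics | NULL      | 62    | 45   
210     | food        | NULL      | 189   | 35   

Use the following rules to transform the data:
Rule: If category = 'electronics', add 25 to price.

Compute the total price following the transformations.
1141

Step 1: Count records where category = 'electronics': 4
Step 2: Total bonus added: 4 × 25 = 100
Step 3: Original sum of price: 1041
Step 4: Final sum = 1041 + 100 = 1141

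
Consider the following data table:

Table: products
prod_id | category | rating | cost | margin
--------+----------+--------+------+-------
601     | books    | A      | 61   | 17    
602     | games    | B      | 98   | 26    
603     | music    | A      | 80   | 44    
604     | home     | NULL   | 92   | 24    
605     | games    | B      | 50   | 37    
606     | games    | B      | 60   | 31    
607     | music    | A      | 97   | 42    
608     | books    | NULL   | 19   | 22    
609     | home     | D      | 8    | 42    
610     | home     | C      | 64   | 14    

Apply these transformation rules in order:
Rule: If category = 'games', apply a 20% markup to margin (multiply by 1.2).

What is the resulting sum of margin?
317.8

Step 1: Records with category = 'games' have total margin = 94
Step 2: Apply multiplier: 94 × 1.2 = 112.8
Step 3: Other records total: 205
Step 4: Final sum = 112.8 + 205 = 317.8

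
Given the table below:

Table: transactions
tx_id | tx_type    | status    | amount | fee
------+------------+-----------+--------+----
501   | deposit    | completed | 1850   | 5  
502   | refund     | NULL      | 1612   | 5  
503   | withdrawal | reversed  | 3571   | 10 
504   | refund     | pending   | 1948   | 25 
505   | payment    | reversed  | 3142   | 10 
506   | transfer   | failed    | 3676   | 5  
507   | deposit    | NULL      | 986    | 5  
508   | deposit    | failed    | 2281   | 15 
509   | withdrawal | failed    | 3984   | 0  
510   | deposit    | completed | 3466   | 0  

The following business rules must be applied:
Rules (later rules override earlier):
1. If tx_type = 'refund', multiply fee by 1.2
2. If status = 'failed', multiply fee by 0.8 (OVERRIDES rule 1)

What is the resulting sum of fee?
82.0

Step 1: Rule 2 takes priority for records with status = 'failed'
  - 3 records: 20 × 0.8 = 16.0
Step 2: Rule 1 applies to remaining records with tx_type = 'refund'
  - 2 records: 30 × 1.2 = 36.0
Step 3: Other records unchanged: 30
Step 4: Final sum = 16.0 + 36.0 + 30 = 82.0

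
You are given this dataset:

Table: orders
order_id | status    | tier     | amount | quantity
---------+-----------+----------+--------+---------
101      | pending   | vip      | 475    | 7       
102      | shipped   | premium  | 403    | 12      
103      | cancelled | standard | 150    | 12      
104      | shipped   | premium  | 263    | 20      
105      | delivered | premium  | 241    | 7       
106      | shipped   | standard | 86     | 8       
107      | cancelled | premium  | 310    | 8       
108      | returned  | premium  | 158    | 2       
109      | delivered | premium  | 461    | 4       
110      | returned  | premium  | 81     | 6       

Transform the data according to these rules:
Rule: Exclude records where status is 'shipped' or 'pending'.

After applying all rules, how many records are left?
6

Step 1: Count records to exclude
  - 3 (shipped) + 1 (pending) = 4 records
Step 2: Total records: 10
Step 3: Remaining = 10 - 4 = 6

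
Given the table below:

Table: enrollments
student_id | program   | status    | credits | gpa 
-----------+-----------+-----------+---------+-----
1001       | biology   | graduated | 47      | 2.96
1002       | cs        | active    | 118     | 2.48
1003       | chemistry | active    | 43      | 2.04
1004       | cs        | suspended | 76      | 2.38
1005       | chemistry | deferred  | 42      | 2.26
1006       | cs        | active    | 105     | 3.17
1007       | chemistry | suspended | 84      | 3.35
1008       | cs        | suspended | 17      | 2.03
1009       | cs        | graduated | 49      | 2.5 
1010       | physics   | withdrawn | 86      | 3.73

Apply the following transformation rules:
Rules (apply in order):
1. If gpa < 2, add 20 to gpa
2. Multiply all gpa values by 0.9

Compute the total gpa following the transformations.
24.21

Step 1: Apply Rule 1 - Add 20 to records with gpa < 2
  - 0 records affected: 0 + (0 × 20) = 0
  - Unaffected records: 26.9
  - Sum after Rule 1: 26.9
Step 2: Apply Rule 2 - Multiply all by 0.9
  - 26.9 × 0.9 = 24.21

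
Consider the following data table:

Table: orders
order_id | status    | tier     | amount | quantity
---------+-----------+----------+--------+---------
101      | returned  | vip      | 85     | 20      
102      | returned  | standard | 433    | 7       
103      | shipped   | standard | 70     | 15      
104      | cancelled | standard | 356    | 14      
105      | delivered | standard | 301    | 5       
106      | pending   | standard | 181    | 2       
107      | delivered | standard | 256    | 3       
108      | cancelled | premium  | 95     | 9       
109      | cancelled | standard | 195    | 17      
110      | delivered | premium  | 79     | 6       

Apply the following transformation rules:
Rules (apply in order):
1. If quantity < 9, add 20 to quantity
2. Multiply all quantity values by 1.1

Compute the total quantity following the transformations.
217.8

Step 1: Apply Rule 1 - Add 20 to records with quantity < 9
  - 5 records affected: 23 + (5 × 20) = 123
  - Unaffected records: 75
  - Sum after Rule 1: 198
Step 2: Apply Rule 2 - Multiply all by 1.1
  - 198 × 1.1 = 217.8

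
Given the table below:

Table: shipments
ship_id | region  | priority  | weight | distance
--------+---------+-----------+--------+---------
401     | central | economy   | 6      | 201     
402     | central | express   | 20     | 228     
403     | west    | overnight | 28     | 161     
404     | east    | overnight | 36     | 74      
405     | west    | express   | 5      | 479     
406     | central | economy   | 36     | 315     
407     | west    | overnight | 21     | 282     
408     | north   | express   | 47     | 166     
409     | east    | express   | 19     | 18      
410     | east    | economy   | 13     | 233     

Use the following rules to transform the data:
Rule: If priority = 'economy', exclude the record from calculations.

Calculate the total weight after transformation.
176

Step 1: Identify records where priority = 'economy'
Step 2: The excluded records sum to 55
Step 3: Original total weight = 231
Step 4: Remaining total = 231 - 55 = 176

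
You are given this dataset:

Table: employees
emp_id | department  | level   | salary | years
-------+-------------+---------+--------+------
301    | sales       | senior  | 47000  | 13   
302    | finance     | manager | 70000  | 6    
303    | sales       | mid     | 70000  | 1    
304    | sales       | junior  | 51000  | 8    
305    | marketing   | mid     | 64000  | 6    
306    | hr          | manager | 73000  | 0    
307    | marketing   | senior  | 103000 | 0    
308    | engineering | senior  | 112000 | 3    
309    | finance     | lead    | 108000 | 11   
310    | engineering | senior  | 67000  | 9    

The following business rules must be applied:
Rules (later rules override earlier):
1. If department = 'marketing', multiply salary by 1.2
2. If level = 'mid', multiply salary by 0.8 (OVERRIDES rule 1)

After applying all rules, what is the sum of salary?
758800.0

Step 1: Rule 2 takes priority for records with level = 'mid'
  - 2 records: 134000 × 0.8 = 107200.0
Step 2: Rule 1 applies to remaining records with department = 'marketing'
  - 1 records: 103000 × 1.2 = 123600.0
Step 3: Other records unchanged: 528000
Step 4: Final sum = 107200.0 + 123600.0 + 528000 = 758800.0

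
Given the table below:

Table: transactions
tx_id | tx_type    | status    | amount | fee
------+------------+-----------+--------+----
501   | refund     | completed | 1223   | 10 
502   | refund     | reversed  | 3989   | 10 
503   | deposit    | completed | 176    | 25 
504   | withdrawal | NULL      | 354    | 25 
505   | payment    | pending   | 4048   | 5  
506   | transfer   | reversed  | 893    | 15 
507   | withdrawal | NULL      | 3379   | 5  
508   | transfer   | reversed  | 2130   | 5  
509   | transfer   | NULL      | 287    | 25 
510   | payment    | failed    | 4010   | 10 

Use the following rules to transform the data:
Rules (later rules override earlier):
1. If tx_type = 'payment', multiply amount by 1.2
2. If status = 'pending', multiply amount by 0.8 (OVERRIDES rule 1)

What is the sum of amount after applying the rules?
20481.4

Step 1: Rule 2 takes priority for records with status = 'pending'
  - 1 records: 4048 × 0.8 = 3238.4
Step 2: Rule 1 applies to remaining records with tx_type = 'payment'
  - 1 records: 4010 × 1.2 = 4812.0
Step 3: Other records unchanged: 12431
Step 4: Final sum = 3238.4 + 4812.0 + 12431 = 20481.4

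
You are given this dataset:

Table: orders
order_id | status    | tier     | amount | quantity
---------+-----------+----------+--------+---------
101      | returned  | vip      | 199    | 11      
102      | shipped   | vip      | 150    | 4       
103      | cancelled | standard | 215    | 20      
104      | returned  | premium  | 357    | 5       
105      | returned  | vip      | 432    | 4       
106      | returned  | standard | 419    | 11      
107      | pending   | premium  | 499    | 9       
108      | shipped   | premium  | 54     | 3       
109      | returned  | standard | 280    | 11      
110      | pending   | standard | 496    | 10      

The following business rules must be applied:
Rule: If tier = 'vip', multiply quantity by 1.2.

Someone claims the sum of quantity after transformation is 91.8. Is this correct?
Yes, the result is correct.

Step 1: Calculate the correct sum after transformation
Step 2: Apply multiplier 1.2 to records where tier = 'vip'
Step 3: Correct result = 91.8
Step 4: Claimed result = 91.8
Step 5: 91.8 = 91.8 ✓
Conclusion: The claimed result is correct.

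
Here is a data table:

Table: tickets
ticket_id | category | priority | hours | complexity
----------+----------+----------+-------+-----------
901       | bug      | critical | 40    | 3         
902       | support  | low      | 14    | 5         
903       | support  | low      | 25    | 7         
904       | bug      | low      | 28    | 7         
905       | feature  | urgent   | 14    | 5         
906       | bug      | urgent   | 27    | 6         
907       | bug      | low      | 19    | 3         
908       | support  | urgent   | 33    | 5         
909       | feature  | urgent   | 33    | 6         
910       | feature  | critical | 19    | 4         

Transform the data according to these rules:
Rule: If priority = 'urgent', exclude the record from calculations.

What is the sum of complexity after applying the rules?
29

Step 1: Identify records where priority = 'urgent'
Step 2: The excluded records sum to 22
Step 3: Original total complexity = 51
Step 4: Remaining total = 51 - 22 = 29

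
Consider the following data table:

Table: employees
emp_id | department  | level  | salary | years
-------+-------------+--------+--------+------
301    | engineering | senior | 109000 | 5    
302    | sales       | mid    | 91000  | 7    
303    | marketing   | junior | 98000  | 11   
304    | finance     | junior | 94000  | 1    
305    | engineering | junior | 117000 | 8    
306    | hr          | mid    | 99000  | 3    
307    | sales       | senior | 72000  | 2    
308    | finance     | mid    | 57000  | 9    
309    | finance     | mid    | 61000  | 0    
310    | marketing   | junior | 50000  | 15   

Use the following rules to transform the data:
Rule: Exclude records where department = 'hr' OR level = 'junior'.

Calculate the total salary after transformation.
390000

Step 1: Find records where department = 'hr' OR level = 'junior'
Step 2: 5 records match, summing to 458000
Step 3: Original sum: 848000
Step 4: Remaining sum = 848000 - 458000 = 390000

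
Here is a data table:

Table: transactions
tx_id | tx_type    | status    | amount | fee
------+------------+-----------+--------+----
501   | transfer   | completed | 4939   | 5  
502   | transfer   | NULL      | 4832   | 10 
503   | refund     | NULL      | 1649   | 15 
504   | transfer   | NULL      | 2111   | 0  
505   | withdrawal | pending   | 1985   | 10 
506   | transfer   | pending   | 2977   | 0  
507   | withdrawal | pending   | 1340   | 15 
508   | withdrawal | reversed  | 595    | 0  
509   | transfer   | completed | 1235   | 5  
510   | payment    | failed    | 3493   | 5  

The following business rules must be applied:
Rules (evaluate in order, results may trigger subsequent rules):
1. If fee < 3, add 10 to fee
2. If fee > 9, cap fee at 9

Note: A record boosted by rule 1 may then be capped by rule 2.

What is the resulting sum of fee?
78

Step 1: Apply rule 1 to records with fee < 3
  - 3 records get bonus of 10
  - Of these, 3 records then exceed 9 and get capped
Step 2: Apply rule 2 to records with fee > 9
  - 4 records (original) are capped
Step 3: Calculate final sum = 78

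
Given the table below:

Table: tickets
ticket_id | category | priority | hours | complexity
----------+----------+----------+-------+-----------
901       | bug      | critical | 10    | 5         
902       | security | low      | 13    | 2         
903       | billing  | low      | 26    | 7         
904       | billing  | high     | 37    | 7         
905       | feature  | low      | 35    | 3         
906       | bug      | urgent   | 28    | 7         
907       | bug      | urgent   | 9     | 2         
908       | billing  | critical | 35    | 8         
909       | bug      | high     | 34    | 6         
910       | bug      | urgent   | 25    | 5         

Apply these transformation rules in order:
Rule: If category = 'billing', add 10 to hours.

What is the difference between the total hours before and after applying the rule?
30

Step 1: Original sum of hours = 252
Step 2: 3 records have category = 'billing'
Step 3: Each affected record changes by 10
Step 4: Total change = 3 × 10 = 30
Step 5: New sum = 252 + 30 = 282
Step 6: Difference = |282 - 252| = 30
        (Sum increased by 30)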